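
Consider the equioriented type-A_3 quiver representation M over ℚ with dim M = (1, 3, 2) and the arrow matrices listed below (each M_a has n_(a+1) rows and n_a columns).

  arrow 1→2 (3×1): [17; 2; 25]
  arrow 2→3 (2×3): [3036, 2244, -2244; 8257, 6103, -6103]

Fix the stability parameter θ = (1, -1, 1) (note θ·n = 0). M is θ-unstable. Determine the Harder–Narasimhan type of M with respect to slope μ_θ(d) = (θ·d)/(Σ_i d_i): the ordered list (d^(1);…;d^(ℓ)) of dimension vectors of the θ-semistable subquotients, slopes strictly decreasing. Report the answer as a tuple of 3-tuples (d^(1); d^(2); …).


Via rank(M_{q-1}∘⋯∘M_p): M ≅ I[1,2], I[2,2], I[2,3], I[3,3].
μ_θ-semistable layers: μ^(1)=1; μ^(2)=0; μ^(3)=-1

((0, 0, 2); (1, 1, 0); (0, 2, 0))


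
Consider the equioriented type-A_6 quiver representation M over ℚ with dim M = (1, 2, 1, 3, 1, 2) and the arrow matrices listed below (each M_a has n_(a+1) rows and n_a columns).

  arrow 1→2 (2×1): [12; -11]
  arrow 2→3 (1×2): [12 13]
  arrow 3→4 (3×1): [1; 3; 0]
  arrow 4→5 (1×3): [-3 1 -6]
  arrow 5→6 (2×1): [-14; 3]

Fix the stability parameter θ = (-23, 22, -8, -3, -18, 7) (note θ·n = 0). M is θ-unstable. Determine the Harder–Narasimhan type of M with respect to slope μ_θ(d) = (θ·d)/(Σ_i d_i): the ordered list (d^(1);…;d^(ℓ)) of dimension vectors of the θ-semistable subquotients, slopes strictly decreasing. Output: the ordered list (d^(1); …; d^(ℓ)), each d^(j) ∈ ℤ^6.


Interval decomposition of M: I[1,4], I[2,2], I[4,4], I[4,6], I[6,6].
HN type (ℓ=6): μ^(1)=22; μ^(2)=7; μ^(3)=11/3; μ^(4)=-3; μ^(5)=-21/2; μ^(6)=-23

((0, 1, 0, 0, 0, 0); (0, 0, 0, 0, 0, 2); (0, 1, 1, 1, 0, 0); (0, 0, 0, 1, 0, 0); (0, 0, 0, 1, 1, 0); (1, 0, 0, 0, 0, 0))


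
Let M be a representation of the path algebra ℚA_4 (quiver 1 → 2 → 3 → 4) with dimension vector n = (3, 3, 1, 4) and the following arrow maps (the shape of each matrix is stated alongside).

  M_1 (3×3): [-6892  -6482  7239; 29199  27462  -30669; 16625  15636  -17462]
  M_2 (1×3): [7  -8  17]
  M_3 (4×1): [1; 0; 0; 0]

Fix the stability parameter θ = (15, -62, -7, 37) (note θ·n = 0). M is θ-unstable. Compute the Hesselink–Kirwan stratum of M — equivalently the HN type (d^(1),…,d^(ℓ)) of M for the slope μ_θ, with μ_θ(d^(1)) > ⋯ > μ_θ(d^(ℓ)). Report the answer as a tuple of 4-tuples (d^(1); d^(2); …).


Barcode: M ≅ I[1,1], I[1,2], I[1,4], I[2,2], I[4,4]^3. HN layers by μ_θ (5 steps, strictly decreasing):
  μ^(1)=37; μ^(2)=15; μ^(3)=-7; μ^(4)=-47/2; μ^(5)=-62

((0, 0, 0, 4); (1, 0, 0, 0); (0, 0, 1, 0); (2, 2, 0, 0); (0, 1, 0, 0))


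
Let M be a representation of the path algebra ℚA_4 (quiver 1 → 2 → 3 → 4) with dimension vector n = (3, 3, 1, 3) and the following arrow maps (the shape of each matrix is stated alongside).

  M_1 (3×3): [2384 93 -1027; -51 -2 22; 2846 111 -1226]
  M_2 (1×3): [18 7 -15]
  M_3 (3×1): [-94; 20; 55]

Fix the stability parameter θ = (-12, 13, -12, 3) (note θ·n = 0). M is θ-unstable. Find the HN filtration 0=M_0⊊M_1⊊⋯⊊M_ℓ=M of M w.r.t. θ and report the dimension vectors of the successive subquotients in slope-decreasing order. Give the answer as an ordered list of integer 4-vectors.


Barcode: M ≅ I[1,2]^2, I[1,4], I[4,4]^2. HN layers by μ_θ (4 steps, strictly decreasing):
  μ^(1)=13; μ^(2)=3; μ^(3)=1/2; μ^(4)=-12

((0, 2, 0, 0); (0, 0, 0, 3); (0, 1, 1, 0); (3, 0, 0, 0))


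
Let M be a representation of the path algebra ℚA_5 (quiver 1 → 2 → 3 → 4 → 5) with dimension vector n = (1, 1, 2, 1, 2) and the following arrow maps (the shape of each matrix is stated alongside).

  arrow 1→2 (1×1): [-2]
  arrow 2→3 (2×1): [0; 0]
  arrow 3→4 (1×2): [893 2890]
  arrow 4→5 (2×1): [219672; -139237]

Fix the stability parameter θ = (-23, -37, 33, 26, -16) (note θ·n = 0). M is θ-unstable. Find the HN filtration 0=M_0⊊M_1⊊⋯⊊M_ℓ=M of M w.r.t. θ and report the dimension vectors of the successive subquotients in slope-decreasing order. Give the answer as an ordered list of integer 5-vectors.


Interval decomposition of M: I[1,2], I[3,3], I[3,5], I[5,5].
HN type (ℓ=4): μ^(1)=33; μ^(2)=43/3; μ^(3)=-16; μ^(4)=-30

((0, 0, 1, 0, 0); (0, 0, 1, 1, 1); (0, 0, 0, 0, 1); (1, 1, 0, 0, 0))


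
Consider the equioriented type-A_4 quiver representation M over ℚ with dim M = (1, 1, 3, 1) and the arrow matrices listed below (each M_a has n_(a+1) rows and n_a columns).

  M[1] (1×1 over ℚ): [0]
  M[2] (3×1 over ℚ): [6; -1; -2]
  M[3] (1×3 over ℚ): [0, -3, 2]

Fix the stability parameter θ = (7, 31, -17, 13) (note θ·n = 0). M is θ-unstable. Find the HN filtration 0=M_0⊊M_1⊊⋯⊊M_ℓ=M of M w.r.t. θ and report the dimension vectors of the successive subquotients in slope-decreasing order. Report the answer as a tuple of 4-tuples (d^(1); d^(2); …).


Interval decomposition of M: I[1,1], I[2,4], I[3,3]^2.
HN type (ℓ=3): μ^(1)=13; μ^(2)=7; μ^(3)=-17

((0, 0, 0, 1); (1, 1, 1, 0); (0, 0, 2, 0))


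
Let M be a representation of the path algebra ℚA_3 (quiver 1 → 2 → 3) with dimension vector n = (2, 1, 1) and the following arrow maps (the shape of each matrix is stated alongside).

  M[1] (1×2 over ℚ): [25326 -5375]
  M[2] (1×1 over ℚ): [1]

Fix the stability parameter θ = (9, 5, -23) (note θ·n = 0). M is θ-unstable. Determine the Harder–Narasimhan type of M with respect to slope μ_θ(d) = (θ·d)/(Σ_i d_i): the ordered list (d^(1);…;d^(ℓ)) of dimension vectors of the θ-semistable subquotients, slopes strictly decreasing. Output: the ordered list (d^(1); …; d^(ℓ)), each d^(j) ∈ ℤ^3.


Via rank(M_{q-1}∘⋯∘M_p): M ≅ I[1,1], I[1,3].
μ_θ-semistable layers: μ^(1)=9; μ^(2)=-3

((1, 0, 0); (1, 1, 1))


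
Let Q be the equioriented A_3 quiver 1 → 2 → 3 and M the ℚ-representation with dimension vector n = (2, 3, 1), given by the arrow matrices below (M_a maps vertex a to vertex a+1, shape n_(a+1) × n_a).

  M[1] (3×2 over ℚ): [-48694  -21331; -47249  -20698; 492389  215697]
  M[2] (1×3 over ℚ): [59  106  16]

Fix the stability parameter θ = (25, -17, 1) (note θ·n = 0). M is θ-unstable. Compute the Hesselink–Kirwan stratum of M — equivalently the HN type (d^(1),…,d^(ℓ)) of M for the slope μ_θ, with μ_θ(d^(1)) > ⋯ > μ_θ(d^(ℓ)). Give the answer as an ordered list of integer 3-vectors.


Barcode: M ≅ I[1,2], I[1,3], I[2,2]. HN layers by μ_θ (3 steps, strictly decreasing):
  μ^(1)=4; μ^(2)=3; μ^(3)=-17

((1, 1, 0); (1, 1, 1); (0, 1, 0))


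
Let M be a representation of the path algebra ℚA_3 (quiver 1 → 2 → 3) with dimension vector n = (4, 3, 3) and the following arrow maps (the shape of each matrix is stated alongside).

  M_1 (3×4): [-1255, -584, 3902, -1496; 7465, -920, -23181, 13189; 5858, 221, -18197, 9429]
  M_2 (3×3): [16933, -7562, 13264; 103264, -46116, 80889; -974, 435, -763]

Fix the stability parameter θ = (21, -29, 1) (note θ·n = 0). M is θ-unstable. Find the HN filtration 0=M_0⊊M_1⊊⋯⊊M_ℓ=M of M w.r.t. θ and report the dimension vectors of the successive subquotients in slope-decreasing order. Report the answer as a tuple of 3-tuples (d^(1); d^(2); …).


Barcode: M ≅ I[1,1], I[1,3]^3. HN layers by μ_θ (3 steps, strictly decreasing):
  μ^(1)=21; μ^(2)=1; μ^(3)=-4

((1, 0, 0); (0, 0, 3); (3, 3, 0))


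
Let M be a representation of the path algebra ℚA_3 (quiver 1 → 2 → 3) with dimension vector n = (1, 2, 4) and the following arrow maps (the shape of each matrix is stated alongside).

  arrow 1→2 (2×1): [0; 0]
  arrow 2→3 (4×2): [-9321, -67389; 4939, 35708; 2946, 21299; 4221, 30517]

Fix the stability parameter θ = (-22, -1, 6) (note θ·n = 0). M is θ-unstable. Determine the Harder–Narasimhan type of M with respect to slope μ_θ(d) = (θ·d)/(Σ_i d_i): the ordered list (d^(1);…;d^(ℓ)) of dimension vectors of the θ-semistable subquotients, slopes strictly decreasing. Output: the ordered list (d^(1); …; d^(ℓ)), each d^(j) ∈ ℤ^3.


Interval decomposition of M: I[1,1], I[2,3]^2, I[3,3]^2.
HN type (ℓ=3): μ^(1)=6; μ^(2)=-1; μ^(3)=-22

((0, 0, 4); (0, 2, 0); (1, 0, 0))


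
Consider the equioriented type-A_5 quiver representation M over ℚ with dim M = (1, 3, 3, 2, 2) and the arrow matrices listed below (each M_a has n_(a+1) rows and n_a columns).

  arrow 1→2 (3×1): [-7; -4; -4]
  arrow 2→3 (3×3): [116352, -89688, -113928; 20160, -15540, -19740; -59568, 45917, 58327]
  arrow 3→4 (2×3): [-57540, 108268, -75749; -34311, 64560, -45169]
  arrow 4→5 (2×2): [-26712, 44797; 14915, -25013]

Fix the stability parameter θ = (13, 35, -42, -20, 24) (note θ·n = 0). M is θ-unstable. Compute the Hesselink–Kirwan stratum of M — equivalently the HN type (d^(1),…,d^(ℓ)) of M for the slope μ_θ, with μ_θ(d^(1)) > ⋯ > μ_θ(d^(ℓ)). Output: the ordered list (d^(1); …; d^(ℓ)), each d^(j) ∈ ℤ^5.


Barcode: M ≅ I[1,2], I[2,2], I[2,5], I[3,3], I[3,5]. HN layers by μ_θ (6 steps, strictly decreasing):
  μ^(1)=35; μ^(2)=24; μ^(3)=13; μ^(4)=-9; μ^(5)=-20; μ^(6)=-42

((0, 2, 0, 0, 0); (0, 0, 0, 0, 2); (1, 0, 0, 0, 0); (0, 1, 1, 1, 0); (0, 0, 0, 1, 0); (0, 0, 2, 0, 0))


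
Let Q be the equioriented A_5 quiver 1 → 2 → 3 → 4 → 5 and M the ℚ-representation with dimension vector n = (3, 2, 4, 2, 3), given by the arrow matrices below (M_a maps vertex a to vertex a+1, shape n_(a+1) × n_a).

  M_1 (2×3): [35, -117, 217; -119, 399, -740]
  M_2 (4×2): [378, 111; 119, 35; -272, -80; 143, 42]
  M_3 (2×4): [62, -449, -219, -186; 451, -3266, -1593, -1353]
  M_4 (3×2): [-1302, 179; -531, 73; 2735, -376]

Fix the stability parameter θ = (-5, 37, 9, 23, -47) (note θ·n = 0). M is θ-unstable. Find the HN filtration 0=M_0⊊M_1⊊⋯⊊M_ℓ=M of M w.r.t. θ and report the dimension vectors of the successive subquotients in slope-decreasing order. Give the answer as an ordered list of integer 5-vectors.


Via rank(M_{q-1}∘⋯∘M_p): M ≅ I[1,1], I[1,3], I[1,5], I[3,3], I[3,5], I[5,5].
μ_θ-semistable layers: μ^(1)=23; μ^(2)=9; μ^(3)=11/2; μ^(4)=-5; μ^(5)=-47

((0, 1, 1, 0, 0); (0, 0, 1, 0, 0); (0, 1, 1, 1, 1); (3, 0, 1, 1, 1); (0, 0, 0, 0, 1))


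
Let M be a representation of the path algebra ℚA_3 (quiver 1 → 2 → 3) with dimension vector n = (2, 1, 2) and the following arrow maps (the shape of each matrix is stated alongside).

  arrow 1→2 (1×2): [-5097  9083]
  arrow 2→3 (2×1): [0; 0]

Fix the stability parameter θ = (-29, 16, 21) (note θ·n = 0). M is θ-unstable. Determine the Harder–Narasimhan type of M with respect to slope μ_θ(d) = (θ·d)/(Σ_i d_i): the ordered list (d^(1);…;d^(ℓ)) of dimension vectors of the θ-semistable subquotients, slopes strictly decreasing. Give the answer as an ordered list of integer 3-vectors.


Interval decomposition of M: I[1,1], I[1,2], I[3,3]^2.
HN type (ℓ=3): μ^(1)=21; μ^(2)=16; μ^(3)=-29

((0, 0, 2); (0, 1, 0); (2, 0, 0))


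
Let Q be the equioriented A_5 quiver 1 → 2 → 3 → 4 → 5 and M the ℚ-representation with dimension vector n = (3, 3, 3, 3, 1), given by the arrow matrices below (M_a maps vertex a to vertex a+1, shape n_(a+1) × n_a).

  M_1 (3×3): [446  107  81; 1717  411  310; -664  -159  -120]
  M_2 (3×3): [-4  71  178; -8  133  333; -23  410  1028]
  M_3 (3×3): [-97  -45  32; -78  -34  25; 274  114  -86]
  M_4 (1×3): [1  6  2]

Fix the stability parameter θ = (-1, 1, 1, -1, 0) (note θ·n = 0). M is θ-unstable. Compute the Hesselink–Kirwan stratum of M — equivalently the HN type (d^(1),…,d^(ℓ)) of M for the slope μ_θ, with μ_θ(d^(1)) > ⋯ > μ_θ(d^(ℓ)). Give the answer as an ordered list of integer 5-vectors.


Barcode: M ≅ I[1,3], I[1,4], I[1,5], I[4,4]. HN layers by μ_θ (4 steps, strictly decreasing):
  μ^(1)=1; μ^(2)=1/3; μ^(3)=1/4; μ^(4)=-1

((0, 1, 1, 0, 0); (0, 1, 1, 1, 0); (0, 1, 1, 1, 1); (3, 0, 0, 1, 0))


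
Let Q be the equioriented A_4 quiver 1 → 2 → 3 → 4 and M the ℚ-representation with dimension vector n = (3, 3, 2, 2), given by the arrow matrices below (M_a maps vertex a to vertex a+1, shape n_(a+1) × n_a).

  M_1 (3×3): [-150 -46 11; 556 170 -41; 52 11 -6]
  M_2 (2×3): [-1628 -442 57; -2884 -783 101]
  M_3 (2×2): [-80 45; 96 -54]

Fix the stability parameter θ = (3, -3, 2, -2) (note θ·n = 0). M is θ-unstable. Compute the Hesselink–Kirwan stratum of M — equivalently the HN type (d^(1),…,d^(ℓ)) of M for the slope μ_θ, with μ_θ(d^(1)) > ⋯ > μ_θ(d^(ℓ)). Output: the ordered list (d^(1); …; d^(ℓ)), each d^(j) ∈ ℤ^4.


Interval decomposition of M: I[1,2], I[1,3], I[1,4], I[4,4].
HN type (ℓ=3): μ^(1)=2; μ^(2)=0; μ^(3)=-2

((0, 0, 1, 0); (3, 3, 1, 1); (0, 0, 0, 1))


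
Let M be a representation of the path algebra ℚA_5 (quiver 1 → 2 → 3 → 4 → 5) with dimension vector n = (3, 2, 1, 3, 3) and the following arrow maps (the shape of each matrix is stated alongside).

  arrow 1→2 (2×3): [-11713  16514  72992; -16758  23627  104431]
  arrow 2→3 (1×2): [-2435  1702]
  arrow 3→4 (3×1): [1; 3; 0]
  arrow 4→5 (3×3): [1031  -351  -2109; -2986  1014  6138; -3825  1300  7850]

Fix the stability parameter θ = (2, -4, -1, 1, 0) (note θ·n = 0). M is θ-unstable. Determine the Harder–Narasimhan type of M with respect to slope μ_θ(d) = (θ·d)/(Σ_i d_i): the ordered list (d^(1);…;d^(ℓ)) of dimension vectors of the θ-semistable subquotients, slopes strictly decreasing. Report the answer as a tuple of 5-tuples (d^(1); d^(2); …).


Via rank(M_{q-1}∘⋯∘M_p): M ≅ I[1,1], I[1,2], I[1,5], I[4,4], I[4,5], I[5,5].
μ_θ-semistable layers: μ^(1)=2; μ^(2)=1; μ^(3)=1/2; μ^(4)=0; μ^(5)=-1

((1, 0, 0, 0, 0); (0, 0, 0, 1, 0); (0, 0, 0, 2, 2); (0, 0, 0, 0, 1); (2, 2, 1, 0, 0))


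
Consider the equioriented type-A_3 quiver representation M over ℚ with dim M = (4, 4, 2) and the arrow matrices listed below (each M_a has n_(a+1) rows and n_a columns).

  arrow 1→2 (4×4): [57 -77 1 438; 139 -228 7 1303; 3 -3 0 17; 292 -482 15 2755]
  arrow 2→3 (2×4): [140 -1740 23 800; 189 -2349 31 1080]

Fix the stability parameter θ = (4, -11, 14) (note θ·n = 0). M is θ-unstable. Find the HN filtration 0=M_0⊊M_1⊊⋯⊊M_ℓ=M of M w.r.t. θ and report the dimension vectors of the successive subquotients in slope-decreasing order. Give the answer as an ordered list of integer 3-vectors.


Interval decomposition of M: I[1,2]^2, I[1,3]^2.
HN type (ℓ=2): μ^(1)=14; μ^(2)=-7/2

((0, 0, 2); (4, 4, 0))


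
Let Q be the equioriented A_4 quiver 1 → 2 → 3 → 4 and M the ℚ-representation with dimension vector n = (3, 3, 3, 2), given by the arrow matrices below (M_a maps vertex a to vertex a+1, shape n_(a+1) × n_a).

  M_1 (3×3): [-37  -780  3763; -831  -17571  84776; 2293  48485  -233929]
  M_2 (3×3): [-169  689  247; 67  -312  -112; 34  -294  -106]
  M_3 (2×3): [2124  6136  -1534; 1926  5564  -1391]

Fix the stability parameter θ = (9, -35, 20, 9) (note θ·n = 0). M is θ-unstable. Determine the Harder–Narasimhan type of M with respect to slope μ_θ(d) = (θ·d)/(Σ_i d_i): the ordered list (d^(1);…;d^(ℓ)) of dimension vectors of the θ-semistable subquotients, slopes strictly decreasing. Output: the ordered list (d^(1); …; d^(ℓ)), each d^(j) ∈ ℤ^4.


Barcode: M ≅ I[1,2], I[1,3]^2, I[3,4], I[4,4]. HN layers by μ_θ (4 steps, strictly decreasing):
  μ^(1)=20; μ^(2)=29/2; μ^(3)=9; μ^(4)=-13

((0, 0, 2, 0); (0, 0, 1, 1); (0, 0, 0, 1); (3, 3, 0, 0))


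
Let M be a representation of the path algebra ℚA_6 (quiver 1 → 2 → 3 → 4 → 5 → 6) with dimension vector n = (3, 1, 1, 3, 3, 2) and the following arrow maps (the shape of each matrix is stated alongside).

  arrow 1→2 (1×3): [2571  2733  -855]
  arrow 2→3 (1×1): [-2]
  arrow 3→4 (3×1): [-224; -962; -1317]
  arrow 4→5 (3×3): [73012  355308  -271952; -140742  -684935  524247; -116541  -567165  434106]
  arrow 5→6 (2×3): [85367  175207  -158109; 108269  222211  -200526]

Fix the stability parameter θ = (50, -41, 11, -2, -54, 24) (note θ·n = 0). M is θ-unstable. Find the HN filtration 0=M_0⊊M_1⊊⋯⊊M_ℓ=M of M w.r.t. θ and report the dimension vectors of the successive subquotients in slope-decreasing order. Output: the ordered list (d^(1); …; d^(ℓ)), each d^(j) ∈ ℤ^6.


Barcode: M ≅ I[1,1]^2, I[1,6], I[4,4], I[4,6], I[5,5]. HN layers by μ_θ (6 steps, strictly decreasing):
  μ^(1)=50; μ^(2)=24; μ^(3)=-2; μ^(4)=-36/5; μ^(5)=-28; μ^(6)=-54

((2, 0, 0, 0, 0, 0); (0, 0, 0, 0, 0, 2); (0, 0, 0, 1, 0, 0); (1, 1, 1, 1, 1, 0); (0, 0, 0, 1, 1, 0); (0, 0, 0, 0, 1, 0))


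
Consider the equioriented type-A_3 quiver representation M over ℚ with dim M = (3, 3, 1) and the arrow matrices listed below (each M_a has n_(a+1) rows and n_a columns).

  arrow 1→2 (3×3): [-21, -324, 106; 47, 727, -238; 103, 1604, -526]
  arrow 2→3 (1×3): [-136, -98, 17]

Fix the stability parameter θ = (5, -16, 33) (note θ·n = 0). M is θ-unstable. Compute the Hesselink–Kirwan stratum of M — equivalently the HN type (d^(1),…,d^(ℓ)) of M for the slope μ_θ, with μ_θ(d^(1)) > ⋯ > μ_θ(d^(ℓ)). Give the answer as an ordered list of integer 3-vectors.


Interval decomposition of M: I[1,1], I[1,2], I[1,3], I[2,2].
HN type (ℓ=4): μ^(1)=33; μ^(2)=5; μ^(3)=-11/2; μ^(4)=-16

((0, 0, 1); (1, 0, 0); (2, 2, 0); (0, 1, 0))


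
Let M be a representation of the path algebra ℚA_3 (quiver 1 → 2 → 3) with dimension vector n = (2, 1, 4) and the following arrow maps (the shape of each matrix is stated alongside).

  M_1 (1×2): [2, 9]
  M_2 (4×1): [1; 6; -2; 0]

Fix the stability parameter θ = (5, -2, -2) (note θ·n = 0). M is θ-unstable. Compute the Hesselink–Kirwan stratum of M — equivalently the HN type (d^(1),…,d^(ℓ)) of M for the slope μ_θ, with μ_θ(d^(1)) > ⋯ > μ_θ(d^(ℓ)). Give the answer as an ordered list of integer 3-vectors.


Via rank(M_{q-1}∘⋯∘M_p): M ≅ I[1,1], I[1,3], I[3,3]^3.
μ_θ-semistable layers: μ^(1)=5; μ^(2)=1/3; μ^(3)=-2

((1, 0, 0); (1, 1, 1); (0, 0, 3))


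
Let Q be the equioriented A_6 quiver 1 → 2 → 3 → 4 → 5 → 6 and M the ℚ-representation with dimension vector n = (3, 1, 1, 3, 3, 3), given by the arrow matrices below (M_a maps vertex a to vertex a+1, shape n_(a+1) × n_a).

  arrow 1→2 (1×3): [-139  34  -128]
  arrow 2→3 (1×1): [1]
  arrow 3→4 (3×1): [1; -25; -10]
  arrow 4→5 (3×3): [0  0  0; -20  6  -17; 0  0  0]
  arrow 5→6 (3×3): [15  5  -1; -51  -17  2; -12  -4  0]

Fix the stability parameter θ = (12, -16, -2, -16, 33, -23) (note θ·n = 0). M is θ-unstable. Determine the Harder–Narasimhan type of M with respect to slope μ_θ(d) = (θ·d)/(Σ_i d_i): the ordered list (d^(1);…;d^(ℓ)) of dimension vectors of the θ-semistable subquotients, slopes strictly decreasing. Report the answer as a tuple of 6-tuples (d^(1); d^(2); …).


Interval decomposition of M: I[1,1]^2, I[1,4], I[4,4], I[4,6], I[5,5], I[5,6], I[6,6].
HN type (ℓ=6): μ^(1)=33; μ^(2)=12; μ^(3)=5; μ^(4)=-11/2; μ^(5)=-16; μ^(6)=-23

((0, 0, 0, 0, 1, 0); (2, 0, 0, 0, 0, 0); (0, 0, 0, 0, 2, 2); (1, 1, 1, 1, 0, 0); (0, 0, 0, 2, 0, 0); (0, 0, 0, 0, 0, 1))


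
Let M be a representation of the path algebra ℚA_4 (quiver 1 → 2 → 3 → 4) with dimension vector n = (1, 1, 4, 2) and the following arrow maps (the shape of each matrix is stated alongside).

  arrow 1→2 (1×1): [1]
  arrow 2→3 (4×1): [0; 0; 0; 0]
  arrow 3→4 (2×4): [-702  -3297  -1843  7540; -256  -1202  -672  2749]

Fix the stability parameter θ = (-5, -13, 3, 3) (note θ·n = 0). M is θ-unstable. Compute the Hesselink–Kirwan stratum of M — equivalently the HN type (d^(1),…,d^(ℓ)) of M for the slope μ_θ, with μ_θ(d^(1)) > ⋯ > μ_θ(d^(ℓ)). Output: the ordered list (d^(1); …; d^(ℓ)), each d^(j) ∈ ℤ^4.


Barcode: M ≅ I[1,2], I[3,3]^2, I[3,4]^2. HN layers by μ_θ (2 steps, strictly decreasing):
  μ^(1)=3; μ^(2)=-9

((0, 0, 4, 2); (1, 1, 0, 0))


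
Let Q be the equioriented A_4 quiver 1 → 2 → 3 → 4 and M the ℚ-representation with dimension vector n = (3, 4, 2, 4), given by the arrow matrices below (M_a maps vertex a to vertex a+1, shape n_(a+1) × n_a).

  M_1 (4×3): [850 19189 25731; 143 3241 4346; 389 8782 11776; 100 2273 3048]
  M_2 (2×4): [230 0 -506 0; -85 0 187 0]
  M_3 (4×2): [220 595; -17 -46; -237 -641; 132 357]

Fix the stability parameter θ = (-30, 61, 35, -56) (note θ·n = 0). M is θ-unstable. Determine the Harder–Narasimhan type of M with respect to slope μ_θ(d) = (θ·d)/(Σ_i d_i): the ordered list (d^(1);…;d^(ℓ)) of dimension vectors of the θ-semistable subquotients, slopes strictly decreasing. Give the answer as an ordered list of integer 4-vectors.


Barcode: M ≅ I[1,2]^2, I[1,4], I[2,2], I[3,4], I[4,4]^2. HN layers by μ_θ (5 steps, strictly decreasing):
  μ^(1)=61; μ^(2)=40/3; μ^(3)=-21/2; μ^(4)=-30; μ^(5)=-56

((0, 3, 0, 0); (0, 1, 1, 1); (0, 0, 1, 1); (3, 0, 0, 0); (0, 0, 0, 2))


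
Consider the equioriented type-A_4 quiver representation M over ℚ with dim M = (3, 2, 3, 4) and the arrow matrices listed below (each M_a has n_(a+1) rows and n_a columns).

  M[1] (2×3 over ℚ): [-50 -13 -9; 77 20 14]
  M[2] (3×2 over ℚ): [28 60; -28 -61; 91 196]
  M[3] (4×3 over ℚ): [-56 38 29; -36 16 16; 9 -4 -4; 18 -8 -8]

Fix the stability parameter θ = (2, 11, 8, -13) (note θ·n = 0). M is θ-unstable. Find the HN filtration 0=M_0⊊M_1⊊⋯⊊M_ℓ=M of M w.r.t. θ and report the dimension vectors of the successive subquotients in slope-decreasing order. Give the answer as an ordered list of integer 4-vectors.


Via rank(M_{q-1}∘⋯∘M_p): M ≅ I[1,1], I[1,3], I[1,4], I[3,4], I[4,4]^2.
μ_θ-semistable layers: μ^(1)=19/2; μ^(2)=2; μ^(3)=-5/2; μ^(4)=-13

((0, 1, 1, 0); (3, 1, 1, 1); (0, 0, 1, 1); (0, 0, 0, 2))


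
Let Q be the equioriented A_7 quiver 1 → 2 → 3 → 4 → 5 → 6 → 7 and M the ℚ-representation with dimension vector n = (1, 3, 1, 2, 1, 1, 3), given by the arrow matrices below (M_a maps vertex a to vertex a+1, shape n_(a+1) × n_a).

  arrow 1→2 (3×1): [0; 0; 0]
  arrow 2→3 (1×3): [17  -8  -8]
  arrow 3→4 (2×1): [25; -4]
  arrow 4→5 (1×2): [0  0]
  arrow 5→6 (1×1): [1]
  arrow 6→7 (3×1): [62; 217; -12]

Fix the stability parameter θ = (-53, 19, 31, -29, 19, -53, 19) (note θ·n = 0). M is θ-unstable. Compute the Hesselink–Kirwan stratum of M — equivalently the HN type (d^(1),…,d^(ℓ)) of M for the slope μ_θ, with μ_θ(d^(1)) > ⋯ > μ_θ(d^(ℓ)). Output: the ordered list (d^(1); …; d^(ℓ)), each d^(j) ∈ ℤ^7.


Interval decomposition of M: I[1,1], I[2,2]^2, I[2,4], I[4,4], I[5,7], I[7,7]^2.
HN type (ℓ=5): μ^(1)=19; μ^(2)=7; μ^(3)=-17; μ^(4)=-29; μ^(5)=-53

((0, 2, 0, 0, 0, 0, 3); (0, 1, 1, 1, 0, 0, 0); (0, 0, 0, 0, 1, 1, 0); (0, 0, 0, 1, 0, 0, 0); (1, 0, 0, 0, 0, 0, 0))


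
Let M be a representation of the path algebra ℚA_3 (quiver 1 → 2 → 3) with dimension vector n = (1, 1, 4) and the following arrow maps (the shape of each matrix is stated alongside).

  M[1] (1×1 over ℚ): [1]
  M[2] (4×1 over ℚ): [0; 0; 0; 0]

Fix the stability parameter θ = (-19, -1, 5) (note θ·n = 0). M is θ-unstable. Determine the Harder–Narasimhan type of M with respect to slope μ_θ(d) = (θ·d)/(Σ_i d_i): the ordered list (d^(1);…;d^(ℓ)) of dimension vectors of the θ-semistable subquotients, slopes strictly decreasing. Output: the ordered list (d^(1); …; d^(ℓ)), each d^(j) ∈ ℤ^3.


Interval decomposition of M: I[1,2], I[3,3]^4.
HN type (ℓ=3): μ^(1)=5; μ^(2)=-1; μ^(3)=-19

((0, 0, 4); (0, 1, 0); (1, 0, 0))


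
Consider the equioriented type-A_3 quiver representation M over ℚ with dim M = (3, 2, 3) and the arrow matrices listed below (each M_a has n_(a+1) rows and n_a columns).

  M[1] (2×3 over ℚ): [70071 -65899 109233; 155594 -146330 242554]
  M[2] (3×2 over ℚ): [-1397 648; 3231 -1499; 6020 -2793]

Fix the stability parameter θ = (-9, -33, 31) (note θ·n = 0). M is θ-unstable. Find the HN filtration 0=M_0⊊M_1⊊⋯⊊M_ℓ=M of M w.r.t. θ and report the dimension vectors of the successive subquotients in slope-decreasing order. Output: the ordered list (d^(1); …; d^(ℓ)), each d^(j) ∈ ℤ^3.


Barcode: M ≅ I[1,1], I[1,3]^2, I[3,3]. HN layers by μ_θ (3 steps, strictly decreasing):
  μ^(1)=31; μ^(2)=-9; μ^(3)=-21

((0, 0, 3); (1, 0, 0); (2, 2, 0))


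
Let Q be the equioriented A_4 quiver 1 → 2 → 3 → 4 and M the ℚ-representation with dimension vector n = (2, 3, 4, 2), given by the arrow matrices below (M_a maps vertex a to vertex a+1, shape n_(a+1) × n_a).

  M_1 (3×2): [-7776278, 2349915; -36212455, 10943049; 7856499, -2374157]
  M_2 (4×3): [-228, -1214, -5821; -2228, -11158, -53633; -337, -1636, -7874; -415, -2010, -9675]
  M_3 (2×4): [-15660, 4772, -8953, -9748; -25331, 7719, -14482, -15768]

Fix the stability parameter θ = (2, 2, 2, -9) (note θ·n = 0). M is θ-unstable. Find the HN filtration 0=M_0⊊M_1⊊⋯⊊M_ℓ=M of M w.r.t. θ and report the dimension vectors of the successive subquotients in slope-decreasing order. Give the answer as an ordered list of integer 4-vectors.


Interval decomposition of M: I[1,3], I[1,4], I[2,2], I[3,3], I[3,4].
HN type (ℓ=3): μ^(1)=2; μ^(2)=-3/4; μ^(3)=-7/2

((1, 2, 2, 0); (1, 1, 1, 1); (0, 0, 1, 1))


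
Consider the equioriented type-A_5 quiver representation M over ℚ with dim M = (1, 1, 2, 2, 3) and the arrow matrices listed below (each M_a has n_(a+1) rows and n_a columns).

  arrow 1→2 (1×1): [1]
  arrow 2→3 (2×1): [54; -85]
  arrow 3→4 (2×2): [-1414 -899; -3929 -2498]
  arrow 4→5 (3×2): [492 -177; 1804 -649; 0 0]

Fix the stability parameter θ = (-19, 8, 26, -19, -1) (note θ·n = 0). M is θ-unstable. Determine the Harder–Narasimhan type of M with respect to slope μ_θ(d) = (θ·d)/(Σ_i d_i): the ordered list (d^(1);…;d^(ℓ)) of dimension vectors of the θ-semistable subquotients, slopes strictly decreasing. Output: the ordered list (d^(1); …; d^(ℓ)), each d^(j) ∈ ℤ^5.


Interval decomposition of M: I[1,4], I[3,5], I[5,5]^2.
HN type (ℓ=4): μ^(1)=5; μ^(2)=2; μ^(3)=-1; μ^(4)=-19

((0, 1, 1, 1, 0); (0, 0, 1, 1, 1); (0, 0, 0, 0, 2); (1, 0, 0, 0, 0))


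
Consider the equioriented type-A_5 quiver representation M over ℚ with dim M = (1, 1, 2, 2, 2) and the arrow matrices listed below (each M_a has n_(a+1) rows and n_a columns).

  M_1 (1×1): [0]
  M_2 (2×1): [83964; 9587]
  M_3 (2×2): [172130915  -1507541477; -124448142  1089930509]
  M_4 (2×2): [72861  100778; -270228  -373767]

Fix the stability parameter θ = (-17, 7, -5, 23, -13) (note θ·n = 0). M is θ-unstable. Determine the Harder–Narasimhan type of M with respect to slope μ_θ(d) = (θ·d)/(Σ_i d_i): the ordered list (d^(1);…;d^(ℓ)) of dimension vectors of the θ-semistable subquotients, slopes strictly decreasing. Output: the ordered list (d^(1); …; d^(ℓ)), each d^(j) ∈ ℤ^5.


Interval decomposition of M: I[1,1], I[2,5], I[3,5].
HN type (ℓ=4): μ^(1)=5; μ^(2)=1; μ^(3)=-5; μ^(4)=-17

((0, 0, 0, 2, 2); (0, 1, 1, 0, 0); (0, 0, 1, 0, 0); (1, 0, 0, 0, 0))


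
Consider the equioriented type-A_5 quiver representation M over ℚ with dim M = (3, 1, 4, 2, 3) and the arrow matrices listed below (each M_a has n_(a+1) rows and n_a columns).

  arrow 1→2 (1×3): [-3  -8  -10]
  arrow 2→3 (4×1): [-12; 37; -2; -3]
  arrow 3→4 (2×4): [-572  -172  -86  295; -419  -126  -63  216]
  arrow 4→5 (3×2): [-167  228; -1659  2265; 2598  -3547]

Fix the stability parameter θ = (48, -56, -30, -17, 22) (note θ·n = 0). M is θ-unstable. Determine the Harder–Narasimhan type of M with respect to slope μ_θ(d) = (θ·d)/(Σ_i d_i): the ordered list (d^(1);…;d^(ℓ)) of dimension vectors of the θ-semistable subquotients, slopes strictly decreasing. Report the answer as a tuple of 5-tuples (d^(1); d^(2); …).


Barcode: M ≅ I[1,1]^2, I[1,5], I[3,3]^2, I[3,5], I[5,5]. HN layers by μ_θ (5 steps, strictly decreasing):
  μ^(1)=48; μ^(2)=22; μ^(3)=-55/4; μ^(4)=-17; μ^(5)=-30

((2, 0, 0, 0, 0); (0, 0, 0, 0, 3); (1, 1, 1, 1, 0); (0, 0, 0, 1, 0); (0, 0, 3, 0, 0))


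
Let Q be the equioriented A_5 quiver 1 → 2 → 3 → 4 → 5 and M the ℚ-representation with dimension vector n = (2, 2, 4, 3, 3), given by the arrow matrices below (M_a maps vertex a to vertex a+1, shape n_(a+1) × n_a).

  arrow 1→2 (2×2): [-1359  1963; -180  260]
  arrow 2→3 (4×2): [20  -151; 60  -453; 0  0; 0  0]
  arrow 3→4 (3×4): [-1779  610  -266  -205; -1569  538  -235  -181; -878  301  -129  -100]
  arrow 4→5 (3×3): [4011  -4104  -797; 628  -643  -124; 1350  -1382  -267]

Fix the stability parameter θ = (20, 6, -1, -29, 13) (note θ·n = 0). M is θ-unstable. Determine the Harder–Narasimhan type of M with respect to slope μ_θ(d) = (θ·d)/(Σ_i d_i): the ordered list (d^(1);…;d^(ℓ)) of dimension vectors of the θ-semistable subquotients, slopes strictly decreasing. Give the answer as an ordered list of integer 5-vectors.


Barcode: M ≅ I[1,1], I[1,2], I[2,5], I[3,3], I[3,5]^2. HN layers by μ_θ (5 steps, strictly decreasing):
  μ^(1)=20; μ^(2)=13; μ^(3)=-1; μ^(4)=-8; μ^(5)=-15

((1, 0, 0, 0, 0); (1, 1, 0, 0, 3); (0, 0, 1, 0, 0); (0, 1, 1, 1, 0); (0, 0, 2, 2, 0))


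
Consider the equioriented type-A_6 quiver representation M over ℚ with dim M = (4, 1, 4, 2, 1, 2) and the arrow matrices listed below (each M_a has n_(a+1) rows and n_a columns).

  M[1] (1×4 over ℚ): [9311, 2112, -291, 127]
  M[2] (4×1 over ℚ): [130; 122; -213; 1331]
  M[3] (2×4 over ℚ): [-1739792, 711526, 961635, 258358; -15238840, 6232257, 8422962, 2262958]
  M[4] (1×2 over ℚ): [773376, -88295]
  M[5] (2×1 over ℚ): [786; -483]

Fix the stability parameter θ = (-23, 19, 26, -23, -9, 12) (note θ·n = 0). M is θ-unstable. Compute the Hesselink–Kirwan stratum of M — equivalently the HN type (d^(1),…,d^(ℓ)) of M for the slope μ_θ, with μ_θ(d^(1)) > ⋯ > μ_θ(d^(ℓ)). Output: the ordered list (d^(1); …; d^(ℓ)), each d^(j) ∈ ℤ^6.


Via rank(M_{q-1}∘⋯∘M_p): M ≅ I[1,1]^3, I[1,6], I[3,3]^2, I[3,4], I[6,6].
μ_θ-semistable layers: μ^(1)=26; μ^(2)=12; μ^(3)=13/4; μ^(4)=3/2; μ^(5)=-23

((0, 0, 2, 0, 0, 0); (0, 0, 0, 0, 0, 2); (0, 1, 1, 1, 1, 0); (0, 0, 1, 1, 0, 0); (4, 0, 0, 0, 0, 0))


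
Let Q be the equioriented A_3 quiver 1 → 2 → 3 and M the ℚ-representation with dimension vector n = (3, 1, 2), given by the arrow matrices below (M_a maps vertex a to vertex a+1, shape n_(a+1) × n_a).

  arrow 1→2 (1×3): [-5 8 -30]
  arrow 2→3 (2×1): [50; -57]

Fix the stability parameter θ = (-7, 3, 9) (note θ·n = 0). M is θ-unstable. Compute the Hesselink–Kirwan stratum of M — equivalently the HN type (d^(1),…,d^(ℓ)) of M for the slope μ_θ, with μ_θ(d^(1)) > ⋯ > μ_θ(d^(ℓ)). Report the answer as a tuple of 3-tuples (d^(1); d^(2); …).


Interval decomposition of M: I[1,1]^2, I[1,3], I[3,3].
HN type (ℓ=3): μ^(1)=9; μ^(2)=3; μ^(3)=-7

((0, 0, 2); (0, 1, 0); (3, 0, 0))


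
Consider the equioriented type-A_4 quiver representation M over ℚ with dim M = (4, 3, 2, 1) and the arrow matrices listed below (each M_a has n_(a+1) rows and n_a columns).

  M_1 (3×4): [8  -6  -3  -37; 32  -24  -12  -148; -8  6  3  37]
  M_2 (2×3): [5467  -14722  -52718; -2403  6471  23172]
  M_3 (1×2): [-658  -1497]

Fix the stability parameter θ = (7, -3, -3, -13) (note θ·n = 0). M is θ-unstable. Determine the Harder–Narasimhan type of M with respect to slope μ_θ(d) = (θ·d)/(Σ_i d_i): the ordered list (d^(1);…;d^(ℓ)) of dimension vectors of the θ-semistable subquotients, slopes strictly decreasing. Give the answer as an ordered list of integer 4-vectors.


Barcode: M ≅ I[1,1]^3, I[1,4], I[2,2], I[2,3]. HN layers by μ_θ (2 steps, strictly decreasing):
  μ^(1)=7; μ^(2)=-3

((3, 0, 0, 0); (1, 3, 2, 1))


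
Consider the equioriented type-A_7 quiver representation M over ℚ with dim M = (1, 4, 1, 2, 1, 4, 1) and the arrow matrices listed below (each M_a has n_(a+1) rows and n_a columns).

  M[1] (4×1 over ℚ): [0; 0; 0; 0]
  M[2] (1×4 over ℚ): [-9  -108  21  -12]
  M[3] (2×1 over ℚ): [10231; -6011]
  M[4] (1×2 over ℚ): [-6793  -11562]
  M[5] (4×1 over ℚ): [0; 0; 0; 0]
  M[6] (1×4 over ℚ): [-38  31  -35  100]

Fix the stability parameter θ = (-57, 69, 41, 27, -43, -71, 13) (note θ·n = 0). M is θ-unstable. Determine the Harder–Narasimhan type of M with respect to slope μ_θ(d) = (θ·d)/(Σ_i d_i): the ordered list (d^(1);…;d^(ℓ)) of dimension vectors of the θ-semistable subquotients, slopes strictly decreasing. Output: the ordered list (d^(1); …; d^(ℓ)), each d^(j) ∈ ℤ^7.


Interval decomposition of M: I[1,1], I[2,2]^3, I[2,5], I[4,4], I[6,6]^3, I[6,7].
HN type (ℓ=6): μ^(1)=69; μ^(2)=27; μ^(3)=47/2; μ^(4)=13; μ^(5)=-57; μ^(6)=-71

((0, 3, 0, 0, 0, 0, 0); (0, 0, 0, 1, 0, 0, 0); (0, 1, 1, 1, 1, 0, 0); (0, 0, 0, 0, 0, 0, 1); (1, 0, 0, 0, 0, 0, 0); (0, 0, 0, 0, 0, 4, 0))


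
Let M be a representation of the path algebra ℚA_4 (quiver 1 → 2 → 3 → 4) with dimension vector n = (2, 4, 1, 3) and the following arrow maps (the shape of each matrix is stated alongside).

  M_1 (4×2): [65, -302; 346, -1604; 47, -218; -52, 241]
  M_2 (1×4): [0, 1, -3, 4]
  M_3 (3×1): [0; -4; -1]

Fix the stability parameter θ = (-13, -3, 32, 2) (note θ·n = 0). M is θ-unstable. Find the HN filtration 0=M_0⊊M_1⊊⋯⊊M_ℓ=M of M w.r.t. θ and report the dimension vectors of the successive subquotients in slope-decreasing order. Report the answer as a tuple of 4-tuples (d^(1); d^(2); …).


Via rank(M_{q-1}∘⋯∘M_p): M ≅ I[1,2], I[1,4], I[2,2]^2, I[4,4]^2.
μ_θ-semistable layers: μ^(1)=17; μ^(2)=2; μ^(3)=-3; μ^(4)=-13

((0, 0, 1, 1); (0, 0, 0, 2); (0, 4, 0, 0); (2, 0, 0, 0))


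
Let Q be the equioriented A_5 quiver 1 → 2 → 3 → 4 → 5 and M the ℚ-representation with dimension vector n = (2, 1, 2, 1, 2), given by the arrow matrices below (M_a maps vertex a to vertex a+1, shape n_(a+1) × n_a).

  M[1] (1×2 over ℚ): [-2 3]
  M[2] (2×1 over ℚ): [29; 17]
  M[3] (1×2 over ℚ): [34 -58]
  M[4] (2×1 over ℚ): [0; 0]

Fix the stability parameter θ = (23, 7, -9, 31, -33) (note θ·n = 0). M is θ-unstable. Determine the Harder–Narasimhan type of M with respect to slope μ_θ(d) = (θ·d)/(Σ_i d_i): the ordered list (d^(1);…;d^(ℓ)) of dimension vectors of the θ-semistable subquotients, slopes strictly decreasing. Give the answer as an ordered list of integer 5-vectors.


Via rank(M_{q-1}∘⋯∘M_p): M ≅ I[1,1], I[1,3], I[3,4], I[5,5]^2.
μ_θ-semistable layers: μ^(1)=31; μ^(2)=23; μ^(3)=7; μ^(4)=-9; μ^(5)=-33

((0, 0, 0, 1, 0); (1, 0, 0, 0, 0); (1, 1, 1, 0, 0); (0, 0, 1, 0, 0); (0, 0, 0, 0, 2))


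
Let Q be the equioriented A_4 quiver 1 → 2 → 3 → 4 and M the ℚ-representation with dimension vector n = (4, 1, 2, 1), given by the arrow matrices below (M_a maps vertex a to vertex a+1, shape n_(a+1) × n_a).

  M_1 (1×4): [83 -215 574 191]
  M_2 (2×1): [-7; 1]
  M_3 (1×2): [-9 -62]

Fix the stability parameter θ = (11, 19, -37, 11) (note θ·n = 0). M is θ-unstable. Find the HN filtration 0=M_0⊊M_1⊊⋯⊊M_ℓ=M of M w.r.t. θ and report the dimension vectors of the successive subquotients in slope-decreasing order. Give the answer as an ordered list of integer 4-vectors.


Via rank(M_{q-1}∘⋯∘M_p): M ≅ I[1,1]^3, I[1,4], I[3,3].
μ_θ-semistable layers: μ^(1)=11; μ^(2)=-7/3; μ^(3)=-37

((3, 0, 0, 1); (1, 1, 1, 0); (0, 0, 1, 0))


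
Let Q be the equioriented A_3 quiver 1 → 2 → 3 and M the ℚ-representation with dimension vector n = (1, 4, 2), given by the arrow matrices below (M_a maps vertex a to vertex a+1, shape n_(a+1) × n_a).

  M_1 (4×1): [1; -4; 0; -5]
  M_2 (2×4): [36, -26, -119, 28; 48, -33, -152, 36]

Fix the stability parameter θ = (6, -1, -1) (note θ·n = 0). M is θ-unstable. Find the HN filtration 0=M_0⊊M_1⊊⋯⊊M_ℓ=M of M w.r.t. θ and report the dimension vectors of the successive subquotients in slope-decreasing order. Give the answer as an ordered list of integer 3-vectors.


Barcode: M ≅ I[1,2], I[2,2], I[2,3]^2. HN layers by μ_θ (2 steps, strictly decreasing):
  μ^(1)=5/2; μ^(2)=-1

((1, 1, 0); (0, 3, 2))


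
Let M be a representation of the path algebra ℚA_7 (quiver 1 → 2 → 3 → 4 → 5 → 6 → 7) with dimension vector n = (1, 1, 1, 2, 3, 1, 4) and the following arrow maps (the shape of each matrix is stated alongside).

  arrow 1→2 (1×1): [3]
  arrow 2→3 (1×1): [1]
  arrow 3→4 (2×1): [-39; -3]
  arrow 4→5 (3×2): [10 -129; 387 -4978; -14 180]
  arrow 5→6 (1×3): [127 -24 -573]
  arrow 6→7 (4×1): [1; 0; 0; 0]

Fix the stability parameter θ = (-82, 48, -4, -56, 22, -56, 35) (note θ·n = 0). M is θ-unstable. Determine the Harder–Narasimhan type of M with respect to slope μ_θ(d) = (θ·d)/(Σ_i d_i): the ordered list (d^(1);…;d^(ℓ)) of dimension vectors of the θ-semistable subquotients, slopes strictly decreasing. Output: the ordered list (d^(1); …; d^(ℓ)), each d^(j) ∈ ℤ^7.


Barcode: M ≅ I[1,7], I[4,5], I[5,5], I[7,7]^3. HN layers by μ_θ (5 steps, strictly decreasing):
  μ^(1)=35; μ^(2)=22; μ^(3)=-46/5; μ^(4)=-56; μ^(5)=-82

((0, 0, 0, 0, 0, 0, 4); (0, 0, 0, 0, 2, 0, 0); (0, 1, 1, 1, 1, 1, 0); (0, 0, 0, 1, 0, 0, 0); (1, 0, 0, 0, 0, 0, 0))


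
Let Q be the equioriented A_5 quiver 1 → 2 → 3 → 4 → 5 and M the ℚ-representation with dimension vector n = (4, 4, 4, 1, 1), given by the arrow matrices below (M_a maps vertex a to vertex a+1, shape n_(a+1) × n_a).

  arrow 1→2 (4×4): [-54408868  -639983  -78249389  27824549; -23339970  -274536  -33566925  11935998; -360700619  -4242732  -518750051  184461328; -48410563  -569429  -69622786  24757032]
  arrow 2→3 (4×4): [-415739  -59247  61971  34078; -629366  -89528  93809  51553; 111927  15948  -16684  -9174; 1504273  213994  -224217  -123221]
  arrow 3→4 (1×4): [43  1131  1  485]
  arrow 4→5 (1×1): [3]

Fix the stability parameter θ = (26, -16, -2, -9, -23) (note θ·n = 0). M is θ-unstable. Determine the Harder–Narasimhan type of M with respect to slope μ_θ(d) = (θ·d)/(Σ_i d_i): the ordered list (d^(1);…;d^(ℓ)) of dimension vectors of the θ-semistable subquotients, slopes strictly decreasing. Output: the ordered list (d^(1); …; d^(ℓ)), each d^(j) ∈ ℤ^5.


Via rank(M_{q-1}∘⋯∘M_p): M ≅ I[1,2], I[1,3]^2, I[1,5], I[3,3].
μ_θ-semistable layers: μ^(1)=5; μ^(2)=8/3; μ^(3)=-2; μ^(4)=-24/5

((1, 1, 0, 0, 0); (2, 2, 2, 0, 0); (0, 0, 1, 0, 0); (1, 1, 1, 1, 1))


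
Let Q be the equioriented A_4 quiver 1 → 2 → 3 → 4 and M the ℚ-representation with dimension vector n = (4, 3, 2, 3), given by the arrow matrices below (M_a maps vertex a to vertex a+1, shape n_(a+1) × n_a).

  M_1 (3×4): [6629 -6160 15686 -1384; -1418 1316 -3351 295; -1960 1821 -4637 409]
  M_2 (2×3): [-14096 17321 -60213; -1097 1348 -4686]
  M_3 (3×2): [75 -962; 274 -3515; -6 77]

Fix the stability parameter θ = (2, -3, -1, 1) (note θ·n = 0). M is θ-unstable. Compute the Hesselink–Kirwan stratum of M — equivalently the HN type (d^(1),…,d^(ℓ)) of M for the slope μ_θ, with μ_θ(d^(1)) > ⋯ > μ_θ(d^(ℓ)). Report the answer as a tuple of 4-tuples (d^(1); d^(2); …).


Barcode: M ≅ I[1,1], I[1,2], I[1,4]^2, I[4,4]. HN layers by μ_θ (4 steps, strictly decreasing):
  μ^(1)=2; μ^(2)=1; μ^(3)=-1/2; μ^(4)=-2/3

((1, 0, 0, 0); (0, 0, 0, 3); (1, 1, 0, 0); (2, 2, 2, 0))


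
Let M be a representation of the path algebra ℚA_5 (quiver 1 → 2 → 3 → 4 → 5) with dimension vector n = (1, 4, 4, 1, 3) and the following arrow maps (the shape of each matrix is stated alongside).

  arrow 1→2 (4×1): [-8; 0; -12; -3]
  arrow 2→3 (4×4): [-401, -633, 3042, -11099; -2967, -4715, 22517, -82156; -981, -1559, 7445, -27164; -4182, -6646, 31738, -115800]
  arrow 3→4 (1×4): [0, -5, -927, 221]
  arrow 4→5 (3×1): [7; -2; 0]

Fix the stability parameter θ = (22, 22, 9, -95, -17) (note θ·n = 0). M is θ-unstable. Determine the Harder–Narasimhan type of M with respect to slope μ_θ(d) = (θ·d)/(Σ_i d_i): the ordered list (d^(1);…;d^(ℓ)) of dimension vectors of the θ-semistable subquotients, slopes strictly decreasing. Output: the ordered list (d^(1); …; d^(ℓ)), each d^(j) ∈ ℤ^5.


Barcode: M ≅ I[1,3], I[2,2], I[2,3], I[2,5], I[3,3], I[5,5]^2. HN layers by μ_θ (6 steps, strictly decreasing):
  μ^(1)=22; μ^(2)=53/3; μ^(3)=31/2; μ^(4)=9; μ^(5)=-17; μ^(6)=-64/3

((0, 1, 0, 0, 0); (1, 1, 1, 0, 0); (0, 1, 1, 0, 0); (0, 0, 1, 0, 0); (0, 0, 0, 0, 3); (0, 1, 1, 1, 0))
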